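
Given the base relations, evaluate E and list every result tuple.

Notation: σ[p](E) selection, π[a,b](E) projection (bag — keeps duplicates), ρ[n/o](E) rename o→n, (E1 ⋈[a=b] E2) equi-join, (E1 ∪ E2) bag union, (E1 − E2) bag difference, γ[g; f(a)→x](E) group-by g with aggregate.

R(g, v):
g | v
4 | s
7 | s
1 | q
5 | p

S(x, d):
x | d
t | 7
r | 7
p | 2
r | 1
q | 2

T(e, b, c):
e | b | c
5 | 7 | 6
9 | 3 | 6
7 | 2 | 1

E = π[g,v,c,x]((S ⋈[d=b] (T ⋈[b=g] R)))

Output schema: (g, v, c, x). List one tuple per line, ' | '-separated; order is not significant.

Per-node cardinality:
  S → 5
  T → 3
  R → 4
  (T ⋈[b=g] R) → 1
  (S ⋈[d=b] (T ⋈[b=g] R)) → 2
  π[g,v,c,x]((S ⋈[d=b] (T ⋈[b=g] R))) → 2

== RESULT ==
g | v | c | x
7 | s | 6 | r
7 | s | 6 | t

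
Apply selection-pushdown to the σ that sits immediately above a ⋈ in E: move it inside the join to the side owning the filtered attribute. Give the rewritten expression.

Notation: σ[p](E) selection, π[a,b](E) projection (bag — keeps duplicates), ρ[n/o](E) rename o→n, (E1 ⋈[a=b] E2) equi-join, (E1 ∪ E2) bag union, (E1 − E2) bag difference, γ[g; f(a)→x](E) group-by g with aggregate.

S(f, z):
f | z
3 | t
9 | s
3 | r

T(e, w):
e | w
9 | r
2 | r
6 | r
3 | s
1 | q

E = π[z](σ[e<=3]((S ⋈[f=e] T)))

σ filters on e, owned by the right side.
E' = π[z]((S ⋈[f=e] σ[e<=3](T)))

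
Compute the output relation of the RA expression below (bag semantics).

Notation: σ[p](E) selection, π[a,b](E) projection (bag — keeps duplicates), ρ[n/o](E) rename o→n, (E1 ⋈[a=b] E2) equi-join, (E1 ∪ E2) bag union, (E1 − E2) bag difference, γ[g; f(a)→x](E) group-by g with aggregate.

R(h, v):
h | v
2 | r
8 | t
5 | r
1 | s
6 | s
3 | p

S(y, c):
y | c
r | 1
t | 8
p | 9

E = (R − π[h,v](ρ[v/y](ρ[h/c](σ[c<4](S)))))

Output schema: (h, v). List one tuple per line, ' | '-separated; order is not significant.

Row counts bottom-up:
  R → 6
  S → 3
  σ[c<4](S) → 1
  ρ[h/c](σ[c<4](S)) → 1
  ρ[v/y](ρ[h/c](σ[c<4](S))) → 1
  π[h,v](ρ[v/y](ρ[h/c](σ[c<4](S)))) → 1
  (R − π[h,v](ρ[v/y](ρ[h/c](σ[c<4](S))))) → 6

== RESULT ==
h | v
1 | s
2 | r
3 | p
5 | r
6 | s
8 | t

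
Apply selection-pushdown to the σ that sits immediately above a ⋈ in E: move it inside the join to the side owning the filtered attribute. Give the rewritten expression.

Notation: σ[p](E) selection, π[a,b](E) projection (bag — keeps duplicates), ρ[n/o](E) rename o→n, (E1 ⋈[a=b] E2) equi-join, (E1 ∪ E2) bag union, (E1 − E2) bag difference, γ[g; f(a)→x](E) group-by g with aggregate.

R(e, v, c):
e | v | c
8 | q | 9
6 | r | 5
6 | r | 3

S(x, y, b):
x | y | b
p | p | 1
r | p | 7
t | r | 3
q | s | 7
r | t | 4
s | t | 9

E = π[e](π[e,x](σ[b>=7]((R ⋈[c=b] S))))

σ filters on b, owned by the right side.
E' = π[e](π[e,x]((R ⋈[c=b] σ[b>=7](S))))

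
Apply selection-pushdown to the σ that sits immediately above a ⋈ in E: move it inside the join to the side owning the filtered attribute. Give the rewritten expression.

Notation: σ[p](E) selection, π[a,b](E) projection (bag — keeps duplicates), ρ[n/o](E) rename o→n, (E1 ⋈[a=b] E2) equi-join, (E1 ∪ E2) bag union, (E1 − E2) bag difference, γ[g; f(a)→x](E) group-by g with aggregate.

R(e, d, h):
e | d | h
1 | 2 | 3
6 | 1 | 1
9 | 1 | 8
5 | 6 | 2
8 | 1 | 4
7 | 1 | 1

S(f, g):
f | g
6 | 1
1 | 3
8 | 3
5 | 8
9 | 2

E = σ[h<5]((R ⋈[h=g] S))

σ filters on h, owned by the left side.
E' = (σ[h<5](R) ⋈[h=g] S)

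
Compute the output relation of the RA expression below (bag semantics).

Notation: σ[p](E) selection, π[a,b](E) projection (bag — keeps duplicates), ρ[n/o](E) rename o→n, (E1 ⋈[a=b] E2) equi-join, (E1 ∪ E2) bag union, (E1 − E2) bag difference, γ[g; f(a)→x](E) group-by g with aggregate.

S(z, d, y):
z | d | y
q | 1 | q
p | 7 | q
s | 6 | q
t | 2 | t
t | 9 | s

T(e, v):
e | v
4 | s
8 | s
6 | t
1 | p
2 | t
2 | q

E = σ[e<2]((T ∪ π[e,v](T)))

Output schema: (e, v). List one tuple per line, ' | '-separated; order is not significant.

Row counts bottom-up:
  T → 6
  T → 6
  π[e,v](T) → 6
  (T ∪ π[e,v](T)) → 12
  σ[e<2]((T ∪ π[e,v](T))) → 2

== RESULT ==
e | v
1 | p
1 | p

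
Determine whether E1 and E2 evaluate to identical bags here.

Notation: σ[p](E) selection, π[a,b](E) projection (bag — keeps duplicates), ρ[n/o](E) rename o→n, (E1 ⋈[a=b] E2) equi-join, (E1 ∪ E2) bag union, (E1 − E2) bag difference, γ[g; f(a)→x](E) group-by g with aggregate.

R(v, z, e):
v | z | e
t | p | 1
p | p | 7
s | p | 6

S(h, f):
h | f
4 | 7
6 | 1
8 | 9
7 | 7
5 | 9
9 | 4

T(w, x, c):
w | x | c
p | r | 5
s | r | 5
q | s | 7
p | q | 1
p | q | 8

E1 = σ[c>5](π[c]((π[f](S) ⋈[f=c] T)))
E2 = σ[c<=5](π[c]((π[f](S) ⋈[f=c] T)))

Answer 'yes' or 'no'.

E1 per-node cardinality:
  S → 6
  π[f](S) → 6
  T → 5
  (π[f](S) ⋈[f=c] T) → 3
  π[c]((π[f](S) ⋈[f=c] T)) → 3
  σ[c>5](π[c]((π[f](S) ⋈[f=c] T))) → 2
E2 per-node cardinality:
  S → 6
  π[f](S) → 6
  T → 5
  (π[f](S) ⋈[f=c] T) → 3
  π[c]((π[f](S) ⋈[f=c] T)) → 3
  σ[c<=5](π[c]((π[f](S) ⋈[f=c] T))) → 1

E1 result:
c
7
7
E2 result:
c
1
Witness: (1,) appears 0× in E1 but 1× in E2.

no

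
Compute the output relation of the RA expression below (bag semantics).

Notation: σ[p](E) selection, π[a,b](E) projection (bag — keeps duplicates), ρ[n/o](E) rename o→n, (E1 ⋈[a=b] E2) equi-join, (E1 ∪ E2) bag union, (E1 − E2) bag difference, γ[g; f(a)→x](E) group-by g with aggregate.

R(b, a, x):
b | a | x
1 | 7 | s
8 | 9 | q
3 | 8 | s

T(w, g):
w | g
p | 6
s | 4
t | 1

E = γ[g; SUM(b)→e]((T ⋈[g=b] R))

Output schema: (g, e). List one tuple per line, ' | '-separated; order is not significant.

Per-node cardinality:
  T → 3
  R → 3
  (T ⋈[g=b] R) → 1
  γ[g; SUM(b)→e]((T ⋈[g=b] R)) → 1

== RESULT ==
g | e
1 | 1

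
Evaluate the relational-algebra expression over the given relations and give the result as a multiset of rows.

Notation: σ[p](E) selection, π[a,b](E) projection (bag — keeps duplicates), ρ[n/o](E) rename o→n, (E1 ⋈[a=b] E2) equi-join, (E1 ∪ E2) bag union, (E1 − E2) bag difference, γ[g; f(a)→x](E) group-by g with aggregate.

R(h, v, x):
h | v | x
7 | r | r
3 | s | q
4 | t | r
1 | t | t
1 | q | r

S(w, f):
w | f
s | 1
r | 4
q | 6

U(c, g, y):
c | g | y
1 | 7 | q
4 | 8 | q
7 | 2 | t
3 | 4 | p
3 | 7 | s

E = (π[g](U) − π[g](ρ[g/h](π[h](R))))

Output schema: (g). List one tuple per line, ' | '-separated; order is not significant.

Per-node cardinality:
  U → 5
  π[g](U) → 5
  R → 5
  π[h](R) → 5
  ρ[g/h](π[h](R)) → 5
  π[g](ρ[g/h](π[h](R))) → 5
  (π[g](U) − π[g](ρ[g/h](π[h](R)))) → 3

== RESULT ==
g
2
7
8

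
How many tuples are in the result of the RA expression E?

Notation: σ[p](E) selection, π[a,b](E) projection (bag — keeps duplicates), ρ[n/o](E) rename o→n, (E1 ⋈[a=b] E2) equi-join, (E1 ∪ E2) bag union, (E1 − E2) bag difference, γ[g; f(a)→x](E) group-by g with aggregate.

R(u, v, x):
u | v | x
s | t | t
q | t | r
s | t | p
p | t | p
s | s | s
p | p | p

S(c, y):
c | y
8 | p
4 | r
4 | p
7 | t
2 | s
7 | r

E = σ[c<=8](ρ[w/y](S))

Per-node cardinality:
  S → 6
  ρ[w/y](S) → 6
  σ[c<=8](ρ[w/y](S)) → 6

|E| = 6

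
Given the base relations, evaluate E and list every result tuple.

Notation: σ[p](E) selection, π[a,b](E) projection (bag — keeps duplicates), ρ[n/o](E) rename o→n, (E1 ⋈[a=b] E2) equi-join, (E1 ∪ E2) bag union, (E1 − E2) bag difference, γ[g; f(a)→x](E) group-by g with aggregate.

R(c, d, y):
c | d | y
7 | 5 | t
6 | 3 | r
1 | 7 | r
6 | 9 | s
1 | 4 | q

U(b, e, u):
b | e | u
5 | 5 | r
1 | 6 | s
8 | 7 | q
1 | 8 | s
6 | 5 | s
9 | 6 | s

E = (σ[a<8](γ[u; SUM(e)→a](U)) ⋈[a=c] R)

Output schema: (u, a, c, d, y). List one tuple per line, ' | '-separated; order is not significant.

Per-node cardinality:
  U → 6
  γ[u; SUM(e)→a](U) → 3
  σ[a<8](γ[u; SUM(e)→a](U)) → 2
  R → 5
  (σ[a<8](γ[u; SUM(e)→a](U)) ⋈[a=c] R) → 1

== RESULT ==
u | a | c | d | y
q | 7 | 7 | 5 | t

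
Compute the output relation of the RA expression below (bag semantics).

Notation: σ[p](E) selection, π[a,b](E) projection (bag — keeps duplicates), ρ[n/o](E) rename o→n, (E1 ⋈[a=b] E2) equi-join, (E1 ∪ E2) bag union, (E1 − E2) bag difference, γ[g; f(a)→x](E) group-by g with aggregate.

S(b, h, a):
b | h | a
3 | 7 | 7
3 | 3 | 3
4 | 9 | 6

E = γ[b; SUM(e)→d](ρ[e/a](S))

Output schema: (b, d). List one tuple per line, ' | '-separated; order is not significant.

Stepwise |·|:
  S → 3
  ρ[e/a](S) → 3
  γ[b; SUM(e)→d](ρ[e/a](S)) → 2

== RESULT ==
b | d
3 | 10
4 | 6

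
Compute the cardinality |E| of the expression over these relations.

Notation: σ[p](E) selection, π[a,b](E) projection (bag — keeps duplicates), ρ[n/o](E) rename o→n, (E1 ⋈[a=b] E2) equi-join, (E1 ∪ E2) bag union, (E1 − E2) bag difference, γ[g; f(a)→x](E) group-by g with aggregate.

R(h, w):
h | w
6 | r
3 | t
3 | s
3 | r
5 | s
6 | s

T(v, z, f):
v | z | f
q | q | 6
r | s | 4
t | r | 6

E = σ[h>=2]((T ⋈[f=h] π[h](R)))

Stepwise |·|:
  T → 3
  R → 6
  π[h](R) → 6
  (T ⋈[f=h] π[h](R)) → 4
  σ[h>=2]((T ⋈[f=h] π[h](R))) → 4

|E| = 4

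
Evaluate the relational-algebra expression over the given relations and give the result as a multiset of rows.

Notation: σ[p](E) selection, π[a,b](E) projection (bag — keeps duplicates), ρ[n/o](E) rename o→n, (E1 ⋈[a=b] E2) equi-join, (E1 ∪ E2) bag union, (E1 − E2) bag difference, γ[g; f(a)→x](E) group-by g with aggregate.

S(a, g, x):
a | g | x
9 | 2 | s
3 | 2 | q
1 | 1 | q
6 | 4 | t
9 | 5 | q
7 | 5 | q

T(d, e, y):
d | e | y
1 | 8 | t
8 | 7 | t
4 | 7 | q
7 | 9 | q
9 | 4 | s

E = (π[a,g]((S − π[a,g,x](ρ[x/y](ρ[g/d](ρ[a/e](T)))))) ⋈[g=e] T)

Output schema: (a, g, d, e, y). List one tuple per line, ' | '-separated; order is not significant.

Row counts bottom-up:
  S → 6
  T → 5
  ρ[a/e](T) → 5
  ρ[g/d](ρ[a/e](T)) → 5
  ρ[x/y](ρ[g/d](ρ[a/e](T))) → 5
  π[a,g,x](ρ[x/y](ρ[g/d](ρ[a/e](T)))) → 5
  (S − π[a,g,x](ρ[x/y](ρ[g/d](ρ[a/e](T))))) → 6
  π[a,g]((S − π[a,g,x](ρ[x/y](ρ[g/d](ρ[a/e](T)))))) → 6
  T → 5
  (π[a,g]((S − π[a,g,x](ρ[x/y](ρ[g/d](ρ[a/e](T)))))) ⋈[g=e] T) → 1

== RESULT ==
a | g | d | e | y
6 | 4 | 9 | 4 | s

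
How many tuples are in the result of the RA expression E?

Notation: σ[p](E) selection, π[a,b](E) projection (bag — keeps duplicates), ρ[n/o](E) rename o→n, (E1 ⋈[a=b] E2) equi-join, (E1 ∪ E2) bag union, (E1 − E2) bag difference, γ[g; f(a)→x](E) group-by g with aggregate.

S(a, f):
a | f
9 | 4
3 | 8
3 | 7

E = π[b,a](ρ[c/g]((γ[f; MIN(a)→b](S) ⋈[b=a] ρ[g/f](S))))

Per-node cardinality:
  S → 3
  γ[f; MIN(a)→b](S) → 3
  S → 3
  ρ[g/f](S) → 3
  (γ[f; MIN(a)→b](S) ⋈[b=a] ρ[g/f](S)) → 5
  ρ[c/g]((γ[f; MIN(a)→b](S) ⋈[b=a] ρ[g/f](S))) → 5
  π[b,a](ρ[c/g]((γ[f; MIN(a)→b](S) ⋈[b=a] ρ[g/f](S)))) → 5

|E| = 5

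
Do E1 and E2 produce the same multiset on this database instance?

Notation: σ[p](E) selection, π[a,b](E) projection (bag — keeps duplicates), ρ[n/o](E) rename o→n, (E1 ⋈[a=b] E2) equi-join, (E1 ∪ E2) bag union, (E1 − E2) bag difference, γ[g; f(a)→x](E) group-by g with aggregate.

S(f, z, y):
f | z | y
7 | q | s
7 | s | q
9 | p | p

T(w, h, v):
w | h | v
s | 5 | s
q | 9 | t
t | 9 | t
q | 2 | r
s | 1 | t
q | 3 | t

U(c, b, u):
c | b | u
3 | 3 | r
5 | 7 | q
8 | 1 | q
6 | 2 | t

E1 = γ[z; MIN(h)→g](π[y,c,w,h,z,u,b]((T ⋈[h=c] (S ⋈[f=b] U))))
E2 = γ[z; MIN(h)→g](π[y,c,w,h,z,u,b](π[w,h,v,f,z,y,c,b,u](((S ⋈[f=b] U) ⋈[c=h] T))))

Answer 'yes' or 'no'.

E1 subexpression sizes:
  T → 6
  S → 3
  U → 4
  (S ⋈[f=b] U) → 2
  (T ⋈[h=c] (S ⋈[f=b] U)) → 2
  π[y,c,w,h,z,u,b]((T ⋈[h=c] (S ⋈[f=b] U))) → 2
  γ[z; MIN(h)→g](π[y,c,w,h,z,u,b]((T ⋈[h=c] (S ⋈[f=b] U)))) → 2
E2 subexpression sizes:
  S → 3
  U → 4
  (S ⋈[f=b] U) → 2
  T → 6
  ((S ⋈[f=b] U) ⋈[c=h] T) → 2
  π[w,h,v,f,z,y,c,b,u](((S ⋈[f=b] U) ⋈[c=h] T)) → 2
  π[y,c,w,h,z,u,b](π[w,h,v,f,z,y,c,b,u](((S ⋈[f=b] U) ⋈[c=h] T))) → 2
  γ[z; MIN(h)→g](π[y,c,w,h,z,u,b](π[w,h,v,f,z,y,c,b,u](((S ⋈[f=b] U) ⋈[c=h] T)))) → 2

E1 and E2 produce the same multiset:
z | g
q | 5
s | 5

yes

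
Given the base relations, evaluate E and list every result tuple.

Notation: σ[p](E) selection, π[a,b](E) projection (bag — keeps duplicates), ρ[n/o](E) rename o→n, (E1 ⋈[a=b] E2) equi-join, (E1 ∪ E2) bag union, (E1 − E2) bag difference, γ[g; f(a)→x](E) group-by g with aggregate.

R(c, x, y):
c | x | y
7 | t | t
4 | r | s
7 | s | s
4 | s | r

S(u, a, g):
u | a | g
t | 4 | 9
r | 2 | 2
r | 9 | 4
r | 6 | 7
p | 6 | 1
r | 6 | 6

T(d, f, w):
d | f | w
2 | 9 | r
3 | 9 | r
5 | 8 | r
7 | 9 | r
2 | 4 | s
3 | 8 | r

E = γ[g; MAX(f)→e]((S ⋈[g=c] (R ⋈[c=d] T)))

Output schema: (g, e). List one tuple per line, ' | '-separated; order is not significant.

Per-node cardinality:
  S → 6
  R → 4
  T → 6
  (R ⋈[c=d] T) → 2
  (S ⋈[g=c] (R ⋈[c=d] T)) → 2
  γ[g; MAX(f)→e]((S ⋈[g=c] (R ⋈[c=d] T))) → 1

== RESULT ==
g | e
7 | 9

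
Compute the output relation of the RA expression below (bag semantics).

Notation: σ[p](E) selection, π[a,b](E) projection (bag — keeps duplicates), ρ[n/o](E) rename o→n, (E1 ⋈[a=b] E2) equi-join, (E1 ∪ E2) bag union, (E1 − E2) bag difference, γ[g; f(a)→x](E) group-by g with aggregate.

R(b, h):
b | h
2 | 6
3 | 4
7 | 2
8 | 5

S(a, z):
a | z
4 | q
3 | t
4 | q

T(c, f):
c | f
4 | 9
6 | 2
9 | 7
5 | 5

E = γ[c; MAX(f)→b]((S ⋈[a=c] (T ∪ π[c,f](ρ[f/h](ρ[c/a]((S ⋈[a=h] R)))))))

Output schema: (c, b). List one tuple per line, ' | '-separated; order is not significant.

Subexpression sizes:
  S → 3
  T → 4
  S → 3
  R → 4
  (S ⋈[a=h] R) → 2
  ρ[c/a]((S ⋈[a=h] R)) → 2
  ρ[f/h](ρ[c/a]((S ⋈[a=h] R))) → 2
  π[c,f](ρ[f/h](ρ[c/a]((S ⋈[a=h] R)))) → 2
  (T ∪ π[c,f](ρ[f/h](ρ[c/a]((S ⋈[a=h] R))))) → 6
  (S ⋈[a=c] (T ∪ π[c,f](ρ[f/h](ρ[c/a]((S ⋈[a=h] R)))))) → 6
  γ[c; MAX(f)→b]((S ⋈[a=c] (T ∪ π[c,f](ρ[f/h](ρ[c/a]((S ⋈[a=h] R))))))) → 1

== RESULT ==
c | b
4 | 9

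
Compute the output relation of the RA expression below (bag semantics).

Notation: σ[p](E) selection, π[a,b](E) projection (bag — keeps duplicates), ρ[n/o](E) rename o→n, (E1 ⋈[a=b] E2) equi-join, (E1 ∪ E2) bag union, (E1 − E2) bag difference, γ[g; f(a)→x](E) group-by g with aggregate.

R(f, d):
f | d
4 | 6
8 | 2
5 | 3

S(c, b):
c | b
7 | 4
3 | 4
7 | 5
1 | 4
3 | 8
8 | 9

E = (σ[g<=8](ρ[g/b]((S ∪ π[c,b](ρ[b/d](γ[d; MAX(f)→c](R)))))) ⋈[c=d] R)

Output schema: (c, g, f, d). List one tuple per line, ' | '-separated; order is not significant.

Stepwise |·|:
  S → 6
  R → 3
  γ[d; MAX(f)→c](R) → 3
  ρ[b/d](γ[d; MAX(f)→c](R)) → 3
  π[c,b](ρ[b/d](γ[d; MAX(f)→c](R))) → 3
  (S ∪ π[c,b](ρ[b/d](γ[d; MAX(f)→c](R)))) → 9
  ρ[g/b]((S ∪ π[c,b](ρ[b/d](γ[d; MAX(f)→c](R))))) → 9
  σ[g<=8](ρ[g/b]((S ∪ π[c,b](ρ[b/d](γ[d; MAX(f)→c](R)))))) → 8
  R → 3
  (σ[g<=8](ρ[g/b]((S ∪ π[c,b](ρ[b/d](γ[d; MAX(f)→c](R)))))) ⋈[c=d] R) → 2

== RESULT ==
c | g | f | d
3 | 4 | 5 | 3
3 | 8 | 5 | 3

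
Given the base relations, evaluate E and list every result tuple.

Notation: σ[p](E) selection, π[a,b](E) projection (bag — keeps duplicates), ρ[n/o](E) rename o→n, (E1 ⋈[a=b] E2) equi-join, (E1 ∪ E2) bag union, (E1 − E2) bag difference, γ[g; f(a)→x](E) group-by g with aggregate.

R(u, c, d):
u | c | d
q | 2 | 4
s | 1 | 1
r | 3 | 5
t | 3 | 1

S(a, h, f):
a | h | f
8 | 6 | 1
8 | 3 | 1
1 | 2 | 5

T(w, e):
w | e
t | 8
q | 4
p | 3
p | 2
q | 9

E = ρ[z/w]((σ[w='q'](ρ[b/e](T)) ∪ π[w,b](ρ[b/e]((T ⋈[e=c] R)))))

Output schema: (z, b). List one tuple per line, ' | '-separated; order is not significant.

Subexpression sizes:
  T → 5
  ρ[b/e](T) → 5
  σ[w='q'](ρ[b/e](T)) → 2
  T → 5
  R → 4
  (T ⋈[e=c] R) → 3
  ρ[b/e]((T ⋈[e=c] R)) → 3
  π[w,b](ρ[b/e]((T ⋈[e=c] R))) → 3
  (σ[w='q'](ρ[b/e](T)) ∪ π[w,b](ρ[b/e]((T ⋈[e=c] R)))) → 5
  ρ[z/w]((σ[w='q'](ρ[b/e](T)) ∪ π[w,b](ρ[b/e]((T ⋈[e=c] R))))) → 5

== RESULT ==
z | b
p | 2
p | 3
p | 3
q | 4
q | 9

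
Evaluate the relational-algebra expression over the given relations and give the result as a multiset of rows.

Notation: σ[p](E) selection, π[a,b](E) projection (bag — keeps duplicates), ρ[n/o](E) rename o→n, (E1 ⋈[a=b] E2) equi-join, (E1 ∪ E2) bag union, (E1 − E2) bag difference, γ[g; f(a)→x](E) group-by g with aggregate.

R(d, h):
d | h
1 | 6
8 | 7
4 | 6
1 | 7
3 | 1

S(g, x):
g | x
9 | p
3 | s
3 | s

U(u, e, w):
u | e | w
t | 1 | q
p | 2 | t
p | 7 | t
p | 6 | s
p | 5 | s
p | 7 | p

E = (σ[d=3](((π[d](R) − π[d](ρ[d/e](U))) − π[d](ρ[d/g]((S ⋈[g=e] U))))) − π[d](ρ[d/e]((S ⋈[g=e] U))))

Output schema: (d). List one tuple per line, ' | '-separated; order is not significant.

Per-node cardinality:
  R → 5
  π[d](R) → 5
  U → 6
  ρ[d/e](U) → 6
  π[d](ρ[d/e](U)) → 6
  (π[d](R) − π[d](ρ[d/e](U))) → 4
  S → 3
  U → 6
  (S ⋈[g=e] U) → 0
  ρ[d/g]((S ⋈[g=e] U)) → 0
  π[d](ρ[d/g]((S ⋈[g=e] U))) → 0
  ((π[d](R) − π[d](ρ[d/e](U))) − π[d](ρ[d/g]((S ⋈[g=e] U)))) → 4
  σ[d=3](((π[d](R) − π[d](ρ[d/e](U))) − π[d](ρ[d/g]((S ⋈[g=e] U))))) → 1
  S → 3
  U → 6
  (S ⋈[g=e] U) → 0
  ρ[d/e]((S ⋈[g=e] U)) → 0
  π[d](ρ[d/e]((S ⋈[g=e] U))) → 0
  (σ[d=3](((π[d](R) − π[d](ρ[d/e](U))) − π[d](ρ[d/g]((S ⋈[g=e] U))))) − π[d](ρ[d/e]((S ⋈[g=e] U)))) → 1

== RESULT ==
d
3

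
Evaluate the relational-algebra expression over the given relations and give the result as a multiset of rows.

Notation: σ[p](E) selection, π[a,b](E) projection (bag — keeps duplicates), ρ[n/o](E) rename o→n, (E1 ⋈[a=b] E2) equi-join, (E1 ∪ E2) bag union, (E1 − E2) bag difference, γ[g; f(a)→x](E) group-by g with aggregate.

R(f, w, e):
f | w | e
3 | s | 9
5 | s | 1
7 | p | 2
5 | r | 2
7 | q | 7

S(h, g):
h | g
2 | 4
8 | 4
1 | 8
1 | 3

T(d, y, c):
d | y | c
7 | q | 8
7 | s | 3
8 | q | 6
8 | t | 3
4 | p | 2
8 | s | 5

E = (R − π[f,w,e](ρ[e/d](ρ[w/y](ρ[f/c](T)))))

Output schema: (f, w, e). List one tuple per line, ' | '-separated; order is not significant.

Subexpression sizes:
  R → 5
  T → 6
  ρ[f/c](T) → 6
  ρ[w/y](ρ[f/c](T)) → 6
  ρ[e/d](ρ[w/y](ρ[f/c](T))) → 6
  π[f,w,e](ρ[e/d](ρ[w/y](ρ[f/c](T)))) → 6
  (R − π[f,w,e](ρ[e/d](ρ[w/y](ρ[f/c](T))))) → 5

== RESULT ==
f | w | e
3 | s | 9
5 | r | 2
5 | s | 1
7 | p | 2
7 | q | 7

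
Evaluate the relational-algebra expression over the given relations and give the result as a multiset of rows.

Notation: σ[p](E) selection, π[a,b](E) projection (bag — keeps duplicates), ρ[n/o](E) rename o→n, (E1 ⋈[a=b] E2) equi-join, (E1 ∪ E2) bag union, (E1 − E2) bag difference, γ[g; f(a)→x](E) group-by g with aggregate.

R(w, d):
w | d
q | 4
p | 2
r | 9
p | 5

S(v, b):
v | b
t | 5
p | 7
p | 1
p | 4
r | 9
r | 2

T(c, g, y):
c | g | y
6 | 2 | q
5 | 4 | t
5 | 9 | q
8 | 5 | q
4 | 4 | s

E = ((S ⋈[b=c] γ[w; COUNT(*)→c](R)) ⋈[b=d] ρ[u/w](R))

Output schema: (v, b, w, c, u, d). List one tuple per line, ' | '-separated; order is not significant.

Per-node cardinality:
  S → 6
  R → 4
  γ[w; COUNT(*)→c](R) → 3
  (S ⋈[b=c] γ[w; COUNT(*)→c](R)) → 3
  R → 4
  ρ[u/w](R) → 4
  ((S ⋈[b=c] γ[w; COUNT(*)→c](R)) ⋈[b=d] ρ[u/w](R)) → 1

== RESULT ==
v | b | w | c | u | d
r | 2 | p | 2 | p | 2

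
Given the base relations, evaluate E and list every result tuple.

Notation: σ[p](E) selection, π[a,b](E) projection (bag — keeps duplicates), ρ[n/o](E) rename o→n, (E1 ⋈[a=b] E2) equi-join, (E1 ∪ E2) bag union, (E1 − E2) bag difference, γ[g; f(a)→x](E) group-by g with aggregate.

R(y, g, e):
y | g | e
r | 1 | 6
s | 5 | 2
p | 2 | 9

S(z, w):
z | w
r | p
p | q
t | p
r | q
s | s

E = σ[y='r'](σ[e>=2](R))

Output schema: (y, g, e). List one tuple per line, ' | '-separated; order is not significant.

Subexpression sizes:
  R → 3
  σ[e>=2](R) → 3
  σ[y='r'](σ[e>=2](R)) → 1

== RESULT ==
y | g | e
r | 1 | 6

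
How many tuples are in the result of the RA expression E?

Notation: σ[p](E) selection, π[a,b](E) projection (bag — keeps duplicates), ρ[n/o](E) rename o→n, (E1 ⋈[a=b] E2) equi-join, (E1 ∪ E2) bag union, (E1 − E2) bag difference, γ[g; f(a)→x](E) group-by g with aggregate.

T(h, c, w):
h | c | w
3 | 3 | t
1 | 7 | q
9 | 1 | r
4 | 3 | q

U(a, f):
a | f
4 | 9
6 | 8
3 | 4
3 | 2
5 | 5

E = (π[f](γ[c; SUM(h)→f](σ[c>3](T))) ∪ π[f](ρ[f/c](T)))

Subexpression sizes:
  T → 4
  σ[c>3](T) → 1
  γ[c; SUM(h)→f](σ[c>3](T)) → 1
  π[f](γ[c; SUM(h)→f](σ[c>3](T))) → 1
  T → 4
  ρ[f/c](T) → 4
  π[f](ρ[f/c](T)) → 4
  (π[f](γ[c; SUM(h)→f](σ[c>3](T))) ∪ π[f](ρ[f/c](T))) → 5

|E| = 5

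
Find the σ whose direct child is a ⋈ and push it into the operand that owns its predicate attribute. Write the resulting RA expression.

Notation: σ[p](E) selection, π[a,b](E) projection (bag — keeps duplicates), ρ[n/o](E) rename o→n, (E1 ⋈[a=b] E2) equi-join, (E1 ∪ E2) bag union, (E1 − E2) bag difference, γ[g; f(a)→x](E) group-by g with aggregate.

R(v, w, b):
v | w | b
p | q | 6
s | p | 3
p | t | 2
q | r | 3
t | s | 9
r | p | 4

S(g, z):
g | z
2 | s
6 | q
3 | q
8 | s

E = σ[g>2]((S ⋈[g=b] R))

σ filters on g, owned by the left side.
E' = (σ[g>2](S) ⋈[g=b] R)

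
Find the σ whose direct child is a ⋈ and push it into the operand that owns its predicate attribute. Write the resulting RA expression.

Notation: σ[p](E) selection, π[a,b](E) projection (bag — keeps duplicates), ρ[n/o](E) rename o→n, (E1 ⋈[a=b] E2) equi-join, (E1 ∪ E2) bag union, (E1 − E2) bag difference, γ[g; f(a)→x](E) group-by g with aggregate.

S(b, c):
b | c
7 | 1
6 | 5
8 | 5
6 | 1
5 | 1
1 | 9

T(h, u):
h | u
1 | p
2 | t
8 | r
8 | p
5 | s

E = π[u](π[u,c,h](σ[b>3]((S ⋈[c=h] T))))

σ filters on b, owned by the left side.
E' = π[u](π[u,c,h]((σ[b>3](S) ⋈[c=h] T)))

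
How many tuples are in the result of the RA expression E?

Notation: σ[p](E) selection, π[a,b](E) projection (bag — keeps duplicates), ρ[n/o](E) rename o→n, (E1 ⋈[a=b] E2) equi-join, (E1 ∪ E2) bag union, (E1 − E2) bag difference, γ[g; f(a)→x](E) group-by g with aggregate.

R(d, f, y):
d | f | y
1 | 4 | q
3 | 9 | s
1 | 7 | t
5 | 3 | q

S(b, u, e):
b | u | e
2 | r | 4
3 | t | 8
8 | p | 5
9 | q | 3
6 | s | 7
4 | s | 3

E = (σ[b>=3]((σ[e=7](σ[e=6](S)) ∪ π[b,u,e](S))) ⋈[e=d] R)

Stepwise |·|:
  S → 6
  σ[e=6](S) → 0
  σ[e=7](σ[e=6](S)) → 0
  S → 6
  π[b,u,e](S) → 6
  (σ[e=7](σ[e=6](S)) ∪ π[b,u,e](S)) → 6
  σ[b>=3]((σ[e=7](σ[e=6](S)) ∪ π[b,u,e](S))) → 5
  R → 4
  (σ[b>=3]((σ[e=7](σ[e=6](S)) ∪ π[b,u,e](S))) ⋈[e=d] R) → 3

|E| = 3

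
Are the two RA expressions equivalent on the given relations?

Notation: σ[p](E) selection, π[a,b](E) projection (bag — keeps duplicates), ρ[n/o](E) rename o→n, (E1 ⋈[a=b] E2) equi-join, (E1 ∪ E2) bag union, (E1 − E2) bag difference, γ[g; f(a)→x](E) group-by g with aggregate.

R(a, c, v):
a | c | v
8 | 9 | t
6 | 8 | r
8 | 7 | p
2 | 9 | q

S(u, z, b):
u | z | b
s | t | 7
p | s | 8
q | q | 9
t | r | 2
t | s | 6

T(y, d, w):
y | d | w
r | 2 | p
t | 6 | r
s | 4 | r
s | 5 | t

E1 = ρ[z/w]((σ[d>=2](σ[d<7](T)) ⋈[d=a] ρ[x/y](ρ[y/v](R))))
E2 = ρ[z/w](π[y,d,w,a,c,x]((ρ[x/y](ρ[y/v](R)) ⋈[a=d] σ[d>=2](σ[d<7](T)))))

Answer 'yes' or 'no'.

E1 stepwise |·|:
  T → 4
  σ[d<7](T) → 4
  σ[d>=2](σ[d<7](T)) → 4
  R → 4
  ρ[y/v](R) → 4
  ρ[x/y](ρ[y/v](R)) → 4
  (σ[d>=2](σ[d<7](T)) ⋈[d=a] ρ[x/y](ρ[y/v](R))) → 2
  ρ[z/w]((σ[d>=2](σ[d<7](T)) ⋈[d=a] ρ[x/y](ρ[y/v](R)))) → 2
E2 stepwise |·|:
  R → 4
  ρ[y/v](R) → 4
  ρ[x/y](ρ[y/v](R)) → 4
  T → 4
  σ[d<7](T) → 4
  σ[d>=2](σ[d<7](T)) → 4
  (ρ[x/y](ρ[y/v](R)) ⋈[a=d] σ[d>=2](σ[d<7](T))) → 2
  π[y,d,w,a,c,x]((ρ[x/y](ρ[y/v](R)) ⋈[a=d] σ[d>=2](σ[d<7](T)))) → 2
  ρ[z/w](π[y,d,w,a,c,x]((ρ[x/y](ρ[y/v](R)) ⋈[a=d] σ[d>=2](σ[d<7](T))))) → 2

E1 and E2 produce the same multiset:
y | d | z | a | c | x
r | 2 | p | 2 | 9 | q
t | 6 | r | 6 | 8 | r

yes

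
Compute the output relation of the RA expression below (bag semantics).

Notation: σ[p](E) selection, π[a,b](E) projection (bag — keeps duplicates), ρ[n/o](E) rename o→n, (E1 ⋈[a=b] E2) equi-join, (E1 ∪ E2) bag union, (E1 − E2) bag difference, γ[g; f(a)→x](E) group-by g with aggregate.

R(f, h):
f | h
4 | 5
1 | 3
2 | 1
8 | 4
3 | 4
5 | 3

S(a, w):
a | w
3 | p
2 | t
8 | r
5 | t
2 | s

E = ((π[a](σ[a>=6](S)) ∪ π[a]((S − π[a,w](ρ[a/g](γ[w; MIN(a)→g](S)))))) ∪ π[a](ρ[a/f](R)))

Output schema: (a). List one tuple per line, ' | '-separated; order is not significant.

Per-node cardinality:
  S → 5
  σ[a>=6](S) → 1
  π[a](σ[a>=6](S)) → 1
  S → 5
  S → 5
  γ[w; MIN(a)→g](S) → 4
  ρ[a/g](γ[w; MIN(a)→g](S)) → 4
  π[a,w](ρ[a/g](γ[w; MIN(a)→g](S))) → 4
  (S − π[a,w](ρ[a/g](γ[w; MIN(a)→g](S)))) → 1
  π[a]((S − π[a,w](ρ[a/g](γ[w; MIN(a)→g](S))))) → 1
  (π[a](σ[a>=6](S)) ∪ π[a]((S − π[a,w](ρ[a/g](γ[w; MIN(a)→g](S)))))) → 2
  R → 6
  ρ[a/f](R) → 6
  π[a](ρ[a/f](R)) → 6
  ((π[a](σ[a>=6](S)) ∪ π[a]((S − π[a,w](ρ[a/g](γ[w; MIN(a)→g](S)))))) ∪ π[a](ρ[a/f](R))) → 8

== RESULT ==
a
1
2
3
4
5
5
8
8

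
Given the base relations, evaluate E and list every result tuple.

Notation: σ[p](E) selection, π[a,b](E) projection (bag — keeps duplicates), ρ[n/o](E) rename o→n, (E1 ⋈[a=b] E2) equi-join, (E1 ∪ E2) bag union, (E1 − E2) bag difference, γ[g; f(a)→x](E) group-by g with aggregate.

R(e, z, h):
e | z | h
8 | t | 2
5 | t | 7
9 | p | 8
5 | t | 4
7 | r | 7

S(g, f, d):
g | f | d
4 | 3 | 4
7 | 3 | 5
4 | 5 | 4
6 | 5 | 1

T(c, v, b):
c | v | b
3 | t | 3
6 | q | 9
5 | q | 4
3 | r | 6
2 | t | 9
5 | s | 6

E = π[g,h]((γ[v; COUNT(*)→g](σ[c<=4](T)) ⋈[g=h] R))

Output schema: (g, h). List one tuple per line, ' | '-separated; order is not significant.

Subexpression sizes:
  T → 6
  σ[c<=4](T) → 3
  γ[v; COUNT(*)→g](σ[c<=4](T)) → 2
  R → 5
  (γ[v; COUNT(*)→g](σ[c<=4](T)) ⋈[g=h] R) → 1
  π[g,h]((γ[v; COUNT(*)→g](σ[c<=4](T)) ⋈[g=h] R)) → 1

== RESULT ==
g | h
2 | 2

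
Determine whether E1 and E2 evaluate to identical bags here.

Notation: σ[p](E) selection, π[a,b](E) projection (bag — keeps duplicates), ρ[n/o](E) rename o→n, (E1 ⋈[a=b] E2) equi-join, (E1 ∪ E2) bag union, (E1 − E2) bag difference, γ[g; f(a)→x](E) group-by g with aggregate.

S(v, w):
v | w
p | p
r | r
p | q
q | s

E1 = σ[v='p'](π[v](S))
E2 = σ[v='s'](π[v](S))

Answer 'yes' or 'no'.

E1 row counts bottom-up:
  S → 4
  π[v](S) → 4
  σ[v='p'](π[v](S)) → 2
E2 row counts bottom-up:
  S → 4
  π[v](S) → 4
  σ[v='s'](π[v](S)) → 0

E1 result:
v
p
p
E2 result:
v
(0 rows)
Witness: ('p',) appears 2× in E1 but 0× in E2.

no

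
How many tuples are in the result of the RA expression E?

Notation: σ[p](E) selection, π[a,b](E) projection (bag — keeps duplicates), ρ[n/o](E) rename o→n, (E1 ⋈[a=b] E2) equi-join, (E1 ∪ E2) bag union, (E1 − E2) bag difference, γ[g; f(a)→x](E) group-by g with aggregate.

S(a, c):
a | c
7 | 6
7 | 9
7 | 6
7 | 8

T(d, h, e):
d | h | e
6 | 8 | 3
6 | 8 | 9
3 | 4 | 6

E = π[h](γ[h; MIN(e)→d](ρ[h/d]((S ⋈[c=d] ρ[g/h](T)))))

Subexpression sizes:
  S → 4
  T → 3
  ρ[g/h](T) → 3
  (S ⋈[c=d] ρ[g/h](T)) → 4
  ρ[h/d]((S ⋈[c=d] ρ[g/h](T))) → 4
  γ[h; MIN(e)→d](ρ[h/d]((S ⋈[c=d] ρ[g/h](T)))) → 1
  π[h](γ[h; MIN(e)→d](ρ[h/d]((S ⋈[c=d] ρ[g/h](T))))) → 1

|E| = 1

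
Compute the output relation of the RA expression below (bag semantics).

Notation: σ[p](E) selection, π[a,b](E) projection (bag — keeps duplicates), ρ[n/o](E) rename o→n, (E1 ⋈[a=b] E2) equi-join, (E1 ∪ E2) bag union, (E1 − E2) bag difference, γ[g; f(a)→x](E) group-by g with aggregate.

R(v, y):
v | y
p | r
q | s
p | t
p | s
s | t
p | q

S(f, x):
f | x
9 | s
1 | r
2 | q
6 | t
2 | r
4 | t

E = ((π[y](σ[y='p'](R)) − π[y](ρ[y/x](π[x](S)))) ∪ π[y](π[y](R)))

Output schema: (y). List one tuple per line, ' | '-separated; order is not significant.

Stepwise |·|:
  R → 6
  σ[y='p'](R) → 0
  π[y](σ[y='p'](R)) → 0
  S → 6
  π[x](S) → 6
  ρ[y/x](π[x](S)) → 6
  π[y](ρ[y/x](π[x](S))) → 6
  (π[y](σ[y='p'](R)) − π[y](ρ[y/x](π[x](S)))) → 0
  R → 6
  π[y](R) → 6
  π[y](π[y](R)) → 6
  ((π[y](σ[y='p'](R)) − π[y](ρ[y/x](π[x](S)))) ∪ π[y](π[y](R))) → 6

== RESULT ==
y
q
r
s
s
t
t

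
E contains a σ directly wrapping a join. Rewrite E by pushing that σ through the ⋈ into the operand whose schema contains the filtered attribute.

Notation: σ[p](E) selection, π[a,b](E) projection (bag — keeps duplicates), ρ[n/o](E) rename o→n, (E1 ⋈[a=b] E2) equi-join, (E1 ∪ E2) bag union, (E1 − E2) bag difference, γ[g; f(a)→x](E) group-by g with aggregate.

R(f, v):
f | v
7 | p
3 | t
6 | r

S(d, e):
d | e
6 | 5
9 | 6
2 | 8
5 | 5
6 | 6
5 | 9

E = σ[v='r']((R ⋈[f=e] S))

σ filters on v, owned by the left side.
E' = (σ[v='r'](R) ⋈[f=e] S)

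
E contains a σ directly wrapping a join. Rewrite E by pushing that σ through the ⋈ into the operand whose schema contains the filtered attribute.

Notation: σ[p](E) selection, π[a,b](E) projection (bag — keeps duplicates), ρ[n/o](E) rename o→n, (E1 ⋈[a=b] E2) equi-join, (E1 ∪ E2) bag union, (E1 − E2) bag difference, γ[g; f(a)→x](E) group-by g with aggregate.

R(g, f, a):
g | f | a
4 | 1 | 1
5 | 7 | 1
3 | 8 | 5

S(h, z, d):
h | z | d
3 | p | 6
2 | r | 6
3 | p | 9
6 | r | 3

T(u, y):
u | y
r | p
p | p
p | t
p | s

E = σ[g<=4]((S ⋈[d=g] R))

σ filters on g, owned by the right side.
E' = (S ⋈[d=g] σ[g<=4](R))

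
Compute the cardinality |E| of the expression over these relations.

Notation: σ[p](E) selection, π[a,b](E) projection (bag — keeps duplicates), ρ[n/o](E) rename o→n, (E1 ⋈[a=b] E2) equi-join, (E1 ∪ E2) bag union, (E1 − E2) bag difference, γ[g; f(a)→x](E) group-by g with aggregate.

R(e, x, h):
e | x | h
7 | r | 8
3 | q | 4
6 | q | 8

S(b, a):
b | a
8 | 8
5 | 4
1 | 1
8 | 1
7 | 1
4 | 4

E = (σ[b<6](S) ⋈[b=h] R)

Per-node cardinality:
  S → 6
  σ[b<6](S) → 3
  R → 3
  (σ[b<6](S) ⋈[b=h] R) → 1

|E| = 1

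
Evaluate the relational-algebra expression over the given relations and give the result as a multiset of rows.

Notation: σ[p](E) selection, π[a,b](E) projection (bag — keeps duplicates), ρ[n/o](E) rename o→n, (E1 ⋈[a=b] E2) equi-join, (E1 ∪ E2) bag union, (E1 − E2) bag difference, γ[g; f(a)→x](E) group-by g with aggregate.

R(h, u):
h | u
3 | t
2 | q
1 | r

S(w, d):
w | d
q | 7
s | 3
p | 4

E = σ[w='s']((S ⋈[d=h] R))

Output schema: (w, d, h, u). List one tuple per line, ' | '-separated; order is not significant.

Per-node cardinality:
  S → 3
  R → 3
  (S ⋈[d=h] R) → 1
  σ[w='s']((S ⋈[d=h] R)) → 1

== RESULT ==
w | d | h | u
s | 3 | 3 | t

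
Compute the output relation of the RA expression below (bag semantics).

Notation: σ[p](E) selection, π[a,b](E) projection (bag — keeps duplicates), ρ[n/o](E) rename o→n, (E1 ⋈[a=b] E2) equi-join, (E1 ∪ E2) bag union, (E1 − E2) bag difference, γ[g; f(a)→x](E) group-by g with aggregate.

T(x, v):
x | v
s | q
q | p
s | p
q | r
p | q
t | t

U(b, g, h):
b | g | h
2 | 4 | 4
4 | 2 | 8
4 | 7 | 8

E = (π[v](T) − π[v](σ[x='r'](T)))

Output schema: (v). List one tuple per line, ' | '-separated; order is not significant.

Subexpression sizes:
  T → 6
  π[v](T) → 6
  T → 6
  σ[x='r'](T) → 0
  π[v](σ[x='r'](T)) → 0
  (π[v](T) − π[v](σ[x='r'](T))) → 6

== RESULT ==
v
p
p
q
q
r
t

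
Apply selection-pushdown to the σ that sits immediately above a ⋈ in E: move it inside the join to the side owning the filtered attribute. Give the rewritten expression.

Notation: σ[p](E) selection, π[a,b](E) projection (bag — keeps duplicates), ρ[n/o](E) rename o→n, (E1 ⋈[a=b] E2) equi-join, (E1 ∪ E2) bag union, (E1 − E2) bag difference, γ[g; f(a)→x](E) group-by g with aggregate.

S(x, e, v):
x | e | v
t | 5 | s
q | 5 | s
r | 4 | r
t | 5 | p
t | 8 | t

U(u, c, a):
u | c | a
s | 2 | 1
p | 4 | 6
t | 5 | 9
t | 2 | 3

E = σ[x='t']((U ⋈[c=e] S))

σ filters on x, owned by the right side.
E' = (U ⋈[c=e] σ[x='t'](S))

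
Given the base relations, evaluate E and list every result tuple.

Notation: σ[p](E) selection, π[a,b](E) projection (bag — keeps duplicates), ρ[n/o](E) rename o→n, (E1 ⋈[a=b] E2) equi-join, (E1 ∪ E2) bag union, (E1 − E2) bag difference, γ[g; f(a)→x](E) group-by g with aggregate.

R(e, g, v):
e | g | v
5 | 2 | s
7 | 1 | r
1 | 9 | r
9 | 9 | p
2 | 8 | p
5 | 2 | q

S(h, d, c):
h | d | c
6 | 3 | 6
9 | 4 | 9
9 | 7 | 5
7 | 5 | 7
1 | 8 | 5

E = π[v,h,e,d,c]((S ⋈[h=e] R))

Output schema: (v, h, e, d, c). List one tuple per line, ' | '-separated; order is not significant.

Per-node cardinality:
  S → 5
  R → 6
  (S ⋈[h=e] R) → 4
  π[v,h,e,d,c]((S ⋈[h=e] R)) → 4

== RESULT ==
v | h | e | d | c
p | 9 | 9 | 4 | 9
p | 9 | 9 | 7 | 5
r | 1 | 1 | 8 | 5
r | 7 | 7 | 5 | 7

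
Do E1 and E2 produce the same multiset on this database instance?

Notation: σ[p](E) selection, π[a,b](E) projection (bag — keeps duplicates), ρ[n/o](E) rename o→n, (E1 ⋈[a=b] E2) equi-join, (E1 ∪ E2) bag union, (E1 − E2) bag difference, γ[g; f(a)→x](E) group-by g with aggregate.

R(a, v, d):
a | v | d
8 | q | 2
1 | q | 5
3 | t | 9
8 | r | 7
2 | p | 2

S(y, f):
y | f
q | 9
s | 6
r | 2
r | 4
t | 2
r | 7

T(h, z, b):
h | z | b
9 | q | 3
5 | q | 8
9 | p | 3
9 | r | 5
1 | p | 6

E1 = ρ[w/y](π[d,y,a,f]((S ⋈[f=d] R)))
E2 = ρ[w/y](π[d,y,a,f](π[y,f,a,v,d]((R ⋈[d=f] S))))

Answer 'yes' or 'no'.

E1 per-node cardinality:
  S → 6
  R → 5
  (S ⋈[f=d] R) → 6
  π[d,y,a,f]((S ⋈[f=d] R)) → 6
  ρ[w/y](π[d,y,a,f]((S ⋈[f=d] R))) → 6
E2 per-node cardinality:
  R → 5
  S → 6
  (R ⋈[d=f] S) → 6
  π[y,f,a,v,d]((R ⋈[d=f] S)) → 6
  π[d,y,a,f](π[y,f,a,v,d]((R ⋈[d=f] S))) → 6
  ρ[w/y](π[d,y,a,f](π[y,f,a,v,d]((R ⋈[d=f] S)))) → 6

E1 and E2 produce the same multiset:
d | w | a | f
2 | r | 2 | 2
2 | r | 8 | 2
2 | t | 2 | 2
2 | t | 8 | 2
7 | r | 8 | 7
9 | q | 3 | 9

yes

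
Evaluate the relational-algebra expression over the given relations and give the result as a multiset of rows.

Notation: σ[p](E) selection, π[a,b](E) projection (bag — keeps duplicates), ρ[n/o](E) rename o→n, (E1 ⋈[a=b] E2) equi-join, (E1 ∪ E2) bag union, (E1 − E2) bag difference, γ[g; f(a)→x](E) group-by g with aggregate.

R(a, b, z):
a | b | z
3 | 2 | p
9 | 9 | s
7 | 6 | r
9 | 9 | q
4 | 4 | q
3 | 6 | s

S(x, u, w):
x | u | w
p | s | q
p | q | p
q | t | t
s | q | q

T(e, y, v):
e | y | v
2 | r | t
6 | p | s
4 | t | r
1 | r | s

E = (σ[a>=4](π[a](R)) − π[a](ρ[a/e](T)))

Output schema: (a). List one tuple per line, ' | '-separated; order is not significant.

Row counts bottom-up:
  R → 6
  π[a](R) → 6
  σ[a>=4](π[a](R)) → 4
  T → 4
  ρ[a/e](T) → 4
  π[a](ρ[a/e](T)) → 4
  (σ[a>=4](π[a](R)) − π[a](ρ[a/e](T))) → 3

== RESULT ==
a
7
9
9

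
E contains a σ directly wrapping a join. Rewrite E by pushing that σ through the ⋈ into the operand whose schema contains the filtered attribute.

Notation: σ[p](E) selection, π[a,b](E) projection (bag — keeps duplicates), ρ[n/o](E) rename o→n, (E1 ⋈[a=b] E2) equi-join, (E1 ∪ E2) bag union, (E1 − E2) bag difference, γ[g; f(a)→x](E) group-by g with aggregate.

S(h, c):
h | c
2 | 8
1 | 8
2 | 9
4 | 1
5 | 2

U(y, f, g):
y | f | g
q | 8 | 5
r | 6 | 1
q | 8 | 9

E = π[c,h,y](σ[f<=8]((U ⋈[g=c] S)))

σ filters on f, owned by the left side.
E' = π[c,h,y]((σ[f<=8](U) ⋈[g=c] S))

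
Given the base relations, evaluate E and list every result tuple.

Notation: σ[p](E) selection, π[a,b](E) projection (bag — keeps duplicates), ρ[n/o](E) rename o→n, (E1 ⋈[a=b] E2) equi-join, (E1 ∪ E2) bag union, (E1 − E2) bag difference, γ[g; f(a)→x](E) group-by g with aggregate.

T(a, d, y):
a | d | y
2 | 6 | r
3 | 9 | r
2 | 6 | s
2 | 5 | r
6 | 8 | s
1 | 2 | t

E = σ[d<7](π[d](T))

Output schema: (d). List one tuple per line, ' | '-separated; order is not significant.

Per-node cardinality:
  T → 6
  π[d](T) → 6
  σ[d<7](π[d](T)) → 4

== RESULT ==
d
2
5
6
6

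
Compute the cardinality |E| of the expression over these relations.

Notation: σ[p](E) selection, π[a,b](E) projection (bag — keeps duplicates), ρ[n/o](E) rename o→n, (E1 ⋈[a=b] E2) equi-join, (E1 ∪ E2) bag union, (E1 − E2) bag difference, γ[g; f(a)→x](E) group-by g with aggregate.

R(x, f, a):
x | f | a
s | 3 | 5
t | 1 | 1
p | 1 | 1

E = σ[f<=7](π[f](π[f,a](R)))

Subexpression sizes:
  R → 3
  π[f,a](R) → 3
  π[f](π[f,a](R)) → 3
  σ[f<=7](π[f](π[f,a](R))) → 3

|E| = 3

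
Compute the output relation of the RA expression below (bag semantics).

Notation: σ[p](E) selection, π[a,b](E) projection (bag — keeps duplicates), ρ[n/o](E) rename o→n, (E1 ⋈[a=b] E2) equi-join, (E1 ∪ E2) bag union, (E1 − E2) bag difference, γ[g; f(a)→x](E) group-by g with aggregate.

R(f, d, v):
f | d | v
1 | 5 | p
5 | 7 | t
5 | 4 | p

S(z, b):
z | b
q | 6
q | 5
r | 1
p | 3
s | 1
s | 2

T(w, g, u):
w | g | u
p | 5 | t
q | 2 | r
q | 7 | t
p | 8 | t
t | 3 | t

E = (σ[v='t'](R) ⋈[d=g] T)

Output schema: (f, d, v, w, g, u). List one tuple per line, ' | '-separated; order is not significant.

Stepwise |·|:
  R → 3
  σ[v='t'](R) → 1
  T → 5
  (σ[v='t'](R) ⋈[d=g] T) → 1

== RESULT ==
f | d | v | w | g | u
5 | 7 | t | q | 7 | t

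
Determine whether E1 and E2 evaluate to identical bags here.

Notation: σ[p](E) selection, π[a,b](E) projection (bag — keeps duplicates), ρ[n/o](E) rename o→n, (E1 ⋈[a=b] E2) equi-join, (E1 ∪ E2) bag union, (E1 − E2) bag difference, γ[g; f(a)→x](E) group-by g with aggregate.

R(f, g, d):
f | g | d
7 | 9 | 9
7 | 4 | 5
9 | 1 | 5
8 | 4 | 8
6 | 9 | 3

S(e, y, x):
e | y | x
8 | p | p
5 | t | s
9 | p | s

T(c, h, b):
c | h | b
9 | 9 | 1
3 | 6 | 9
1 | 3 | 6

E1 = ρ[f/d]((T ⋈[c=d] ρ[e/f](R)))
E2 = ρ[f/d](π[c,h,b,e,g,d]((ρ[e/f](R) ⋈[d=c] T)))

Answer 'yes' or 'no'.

E1 row counts bottom-up:
  T → 3
  R → 5
  ρ[e/f](R) → 5
  (T ⋈[c=d] ρ[e/f](R)) → 2
  ρ[f/d]((T ⋈[c=d] ρ[e/f](R))) → 2
E2 row counts bottom-up:
  R → 5
  ρ[e/f](R) → 5
  T → 3
  (ρ[e/f](R) ⋈[d=c] T) → 2
  π[c,h,b,e,g,d]((ρ[e/f](R) ⋈[d=c] T)) → 2
  ρ[f/d](π[c,h,b,e,g,d]((ρ[e/f](R) ⋈[d=c] T))) → 2

E1 and E2 produce the same multiset:
c | h | b | e | g | f
3 | 6 | 9 | 6 | 9 | 3
9 | 9 | 1 | 7 | 9 | 9

yes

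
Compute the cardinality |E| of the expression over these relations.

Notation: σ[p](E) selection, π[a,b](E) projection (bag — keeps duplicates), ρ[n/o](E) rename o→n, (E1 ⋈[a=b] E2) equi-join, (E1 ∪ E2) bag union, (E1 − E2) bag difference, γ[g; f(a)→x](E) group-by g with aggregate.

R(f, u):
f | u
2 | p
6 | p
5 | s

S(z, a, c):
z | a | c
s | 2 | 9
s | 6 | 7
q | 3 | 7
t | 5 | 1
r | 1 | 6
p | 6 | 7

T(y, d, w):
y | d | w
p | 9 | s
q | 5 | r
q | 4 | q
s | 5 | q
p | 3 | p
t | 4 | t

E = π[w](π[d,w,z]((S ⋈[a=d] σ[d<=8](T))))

Subexpression sizes:
  S → 6
  T → 6
  σ[d<=8](T) → 5
  (S ⋈[a=d] σ[d<=8](T)) → 3
  π[d,w,z]((S ⋈[a=d] σ[d<=8](T))) → 3
  π[w](π[d,w,z]((S ⋈[a=d] σ[d<=8](T)))) → 3

|E| = 3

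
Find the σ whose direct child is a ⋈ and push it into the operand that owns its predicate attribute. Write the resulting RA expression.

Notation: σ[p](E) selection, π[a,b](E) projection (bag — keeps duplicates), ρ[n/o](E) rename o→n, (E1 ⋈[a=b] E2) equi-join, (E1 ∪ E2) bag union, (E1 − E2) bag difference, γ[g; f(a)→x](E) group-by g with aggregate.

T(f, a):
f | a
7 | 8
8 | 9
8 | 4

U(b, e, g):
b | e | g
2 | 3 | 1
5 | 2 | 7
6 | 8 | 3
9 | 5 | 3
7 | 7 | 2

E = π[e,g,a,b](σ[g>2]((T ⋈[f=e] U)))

σ filters on g, owned by the right side.
E' = π[e,g,a,b]((T ⋈[f=e] σ[g>2](U)))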